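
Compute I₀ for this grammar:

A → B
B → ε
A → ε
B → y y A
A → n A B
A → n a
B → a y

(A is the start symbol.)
{ [A → . B], [A → . n A B], [A → . n a], [A → .], [A' → . A], [B → . a y], [B → . y y A], [B → .] }

First, augment the grammar with A' → A
I₀ = CLOSURE({ [A' → . A] }):
  [A' → . A] has the dot before A: add [A → . B], [A → .], [A → . n A B], [A → . n a]
  [A → . B] has the dot before B: add [B → .], [B → . y y A], [B → . a y]
No further items can be added.

I₀ = { [A → . B], [A → . n A B], [A → . n a], [A → .], [A' → . A], [B → . a y], [B → . y y A], [B → .] }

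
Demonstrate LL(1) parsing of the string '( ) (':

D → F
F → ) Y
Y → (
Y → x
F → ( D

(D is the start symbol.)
LL(1) parsing maintains a stack (initially the start symbol over $) and the input. At each step: if the stack top is a terminal, match it against the current input token; if it is a non-terminal N, replace it with the RHS of M[N, lookahead] (the unique production whose predict set contains the lookahead).

Stack is shown with the top on the left.

Stack  Input    Action
----------------------
D $    ( ) ( $  output D → F
F $    ( ) ( $  output F → ( D
( D $  ( ) ( $  match '('
D $    ) ( $    output D → F
F $    ) ( $    output F → ) Y
) Y $  ) ( $    match ')'
Y $    ( $      output Y → (
( $    ( $      match '('
$      $        accept

The string is accepted.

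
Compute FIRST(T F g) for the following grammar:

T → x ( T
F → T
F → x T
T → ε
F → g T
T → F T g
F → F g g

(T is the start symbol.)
{ 'g', 'x' }

FIRST sets of the non-terminals involved (from the grammar, by fixed-point iteration):
  FIRST(T) = { 'g', 'x', ε }
  FIRST(F) = { 'g', 'x', ε }

To compute FIRST(T F g), process the symbols left to right:
Symbol T is a non-terminal. Add FIRST(T) \ {ε} = { 'g', 'x' }
T is nullable (ε ∈ FIRST(T)), continue to the next symbol.
Symbol F is a non-terminal. Add FIRST(F) \ {ε} = { 'g', 'x' }
F is nullable (ε ∈ FIRST(F)), continue to the next symbol.
Symbol g is a terminal. Add 'g' and stop.
FIRST(T F g) = { 'g', 'x' }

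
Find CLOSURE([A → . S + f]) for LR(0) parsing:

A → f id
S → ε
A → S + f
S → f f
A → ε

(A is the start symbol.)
{ [A → . S + f], [S → . f f], [S → .] }

Start with: [A → . S + f]
  [A → . S + f] has the dot before S: add [S → .], [S → . f f]
No further items can be added.

CLOSURE = { [A → . S + f], [S → . f f], [S → .] }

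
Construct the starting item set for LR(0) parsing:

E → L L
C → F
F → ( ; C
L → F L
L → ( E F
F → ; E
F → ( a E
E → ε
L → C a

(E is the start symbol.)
{ [C → . F], [E → . L L], [E → .], [E' → . E], [F → . ( ; C], [F → . ( a E], [F → . ; E], [L → . ( E F], [L → . C a], [L → . F L] }

First, augment the grammar with E' → E
I₀ = CLOSURE({ [E' → . E] }):
  [E' → . E] has the dot before E: add [E → . L L], [E → .]
  [E → . L L] has the dot before L: add [L → . F L], [L → . ( E F], [L → . C a]
  [L → . F L] has the dot before F: add [F → . ( ; C], [F → . ; E], [F → . ( a E]
  [L → . C a] has the dot before C: add [C → . F]
No further items can be added.

I₀ = { [C → . F], [E → . L L], [E → .], [E' → . E], [F → . ( ; C], [F → . ( a E], [F → . ; E], [L → . ( E F], [L → . C a], [L → . F L] }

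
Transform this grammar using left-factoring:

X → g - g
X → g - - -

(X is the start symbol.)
Left-factoring transforms A → αβ₁ | αβ₂ into A → αA' and A' → β₁ | β₂
(α is the longest common prefix among the alternatives). Repeat until
no nonterminal has two alternatives with a common prefix.

Round 1: X has alternatives sharing prefix 'g -'. Introduce X': X → g - X'
  Add: X' → g
  Add: X' → - -

No remaining common prefixes — done.

Resulting grammar:
X → g - X'
X' → g
X' → - -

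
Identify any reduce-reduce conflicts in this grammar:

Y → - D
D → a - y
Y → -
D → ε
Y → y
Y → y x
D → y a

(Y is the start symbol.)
Augment with Y' → Y and build the canonical LR(0) collection (I0 = CLOSURE({[Y' → . Y]}), then GOTO on every symbol after a dot until no new states appear). It has 11 states:
  I0: { [Y → . - D], [Y → . -], [Y → . y x], [Y → . y], [Y' → . Y] }  — shift
  I1: { [D → . a - y], [D → . y a], [D → .], [Y → - . D], [Y → - .] }  — shift, 2 reduces
  I2: { [Y' → Y .] }  — accept
  I3: { [Y → y . x], [Y → y .] }  — shift, reduce
  I4: { [Y → y x .] }  — reduce
  I5: { [Y → - D .] }  — reduce
  I6: { [D → a . - y] }  — shift
  I7: { [D → y . a] }  — shift
  I8: { [D → y a .] }  — reduce
  I9: { [D → a - . y] }  — shift
  I10: { [D → a - y .] }  — reduce

I1 contains complete items [D → .], [Y → - .] — reduce-reduce conflict.

Answer: Yes — I1: [D → .] vs [Y → - .]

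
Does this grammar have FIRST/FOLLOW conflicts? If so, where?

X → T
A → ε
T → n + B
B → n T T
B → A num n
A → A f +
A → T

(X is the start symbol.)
Yes. A → A f '+' with FOLLOW(A) on { 'f' }

Nullable non-terminals: A.
FIRST sets used below: FIRST(A) = { 'f', 'n', ε }, FIRST(T) = { 'n' }

A: nullable alternative(s) A → ε; FOLLOW(A) = { 'f', 'num' }
  A → ε: FIRST \ {ε} = { } — this is the only nullable alternative, skip
  A → A f +: FIRST \ {ε} = { 'f', 'n' } — overlaps FOLLOW(A) on { 'f' }: CONFLICT
  A → T: FIRST \ {ε} = { 'n' } — disjoint from FOLLOW(A)

B, T, X have no nullable alternative, so no FIRST/FOLLOW check is needed there.

So the grammar has 1 FIRST/FOLLOW conflict (marked CONFLICT above).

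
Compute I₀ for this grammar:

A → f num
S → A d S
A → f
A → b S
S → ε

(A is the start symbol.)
First, augment the grammar with A' → A
I₀ = CLOSURE({ [A' → . A] }):
  [A' → . A] has the dot before A: add [A → . f num], [A → . f], [A → . b S]
No further items can be added.

I₀ = { [A → . b S], [A → . f num], [A → . f], [A' → . A] }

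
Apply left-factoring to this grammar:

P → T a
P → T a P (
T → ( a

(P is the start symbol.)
P → T a P'
P' → ε
P' → P (
T → ( a

Left-factoring transforms A → αβ₁ | αβ₂ into A → αA' and A' → β₁ | β₂
(α is the longest common prefix among the alternatives). Repeat until
no nonterminal has two alternatives with a common prefix.

Round 1: P has alternatives sharing prefix 'T a'. Introduce P': P → T a P'
  Add: P' → ε
  Add: P' → P (

No remaining common prefixes — done.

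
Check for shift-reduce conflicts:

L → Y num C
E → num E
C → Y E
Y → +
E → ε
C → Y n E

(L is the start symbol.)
Yes — I6: [E → .] vs [C → Y . n E]; I8: [E → .] vs [E → . num E]; I9: [E → .] vs [E → . num E]

Augment with L' → L and build the canonical LR(0) collection (I0 = CLOSURE({[L' → . L]}), then GOTO on every symbol after a dot until no new states appear). It has 12 states:
  I0: { [L → . Y num C], [L' → . L], [Y → . +] }  — shift
  I1: { [Y → + .] }  — reduce
  I2: { [L' → L .] }  — accept
  I3: { [L → Y . num C] }  — shift
  I4: { [C → . Y E], [C → . Y n E], [L → Y num . C], [Y → . +] }  — shift
  I5: { [L → Y num C .] }  — reduce
  I6: { [C → Y . E], [C → Y . n E], [E → . num E], [E → .] }  — shift, reduce
  I7: { [C → Y E .] }  — reduce
  I8: { [C → Y n . E], [E → . num E], [E → .] }  — shift, reduce
  I9: { [E → . num E], [E → .], [E → num . E] }  — shift, reduce
  I10: { [E → num E .] }  — reduce
  I11: { [C → Y n E .] }  — reduce

I6 contains reduce item [E → .] and shift items [C → Y . n E], [E → . num E] — shift-reduce conflict.
I8 contains reduce item [E → .] and shift item [E → . num E] — shift-reduce conflict.
I9 contains reduce item [E → .] and shift item [E → . num E] — shift-reduce conflict.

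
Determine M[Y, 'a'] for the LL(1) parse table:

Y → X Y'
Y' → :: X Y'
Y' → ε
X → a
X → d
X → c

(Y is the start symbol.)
Y → X Y'

To find M[Y, 'a'], we find productions for Y where 'a' is in the predict set (PREDICT(N → α) = (FIRST(α) \ {ε}) ∪ (FOLLOW(N) if α ⇒* ε)).

Relevant sets:
  FIRST(X) = { 'a', 'c', 'd' }

Y → X Y': PREDICT = { 'a', 'c', 'd' }
  'a' is in predict set, so this production goes in M[Y, 'a']

M[Y, 'a'] = Y → X Y'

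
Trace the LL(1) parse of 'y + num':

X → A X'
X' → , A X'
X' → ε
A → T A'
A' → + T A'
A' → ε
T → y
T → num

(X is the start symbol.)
LL(1) parsing maintains a stack (initially the start symbol over $) and the input. At each step: if the stack top is a terminal, match it against the current input token; if it is a non-terminal N, replace it with the RHS of M[N, lookahead] (the unique production whose predict set contains the lookahead).

Stack is shown with the top on the left.

Stack        Input      Action
------------------------------
X $          y + num $  output X → A X'
A X' $       y + num $  output A → T A'
T A' X' $    y + num $  output T → y
y A' X' $    y + num $  match 'y'
A' X' $      + num $    output A' → + T A'
+ T A' X' $  + num $    match '+'
T A' X' $    num $      output T → num
num A' X' $  num $      match 'num'
A' X' $      $          output A' → ε
X' $         $          output X' → ε
$            $          accept

The string is accepted.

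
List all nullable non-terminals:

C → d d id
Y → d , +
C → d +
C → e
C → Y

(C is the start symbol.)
A non-terminal is nullable if it can derive ε (the empty string): either it has an ε-production, or it has a production whose right-hand side consists entirely of nullable non-terminals.

There are no ε-productions, so no non-terminal can derive ε.
No non-terminals are nullable.

Answer: None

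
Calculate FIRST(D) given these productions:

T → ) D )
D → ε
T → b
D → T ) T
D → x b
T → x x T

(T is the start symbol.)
To compute FIRST(D), examine every production with D on the left-hand side, reading each right-hand side left to right until a non-nullable symbol is reached.

FIRST sets of the other non-terminals involved (by the same procedure, iterated to a fixed point):
  FIRST(T) = { ')', 'b', 'x' }

From D → ε:
  - ε-production, so ε ∈ FIRST(D)
From D → T ) T:
  - T is a non-terminal: add FIRST(T) \ {ε} = { ')', 'b', 'x' }
    T is not nullable, so stop
From D → x b:
  - x is a terminal: add 'x' and stop

Collecting: FIRST(D) = { ')', 'b', 'x', ε }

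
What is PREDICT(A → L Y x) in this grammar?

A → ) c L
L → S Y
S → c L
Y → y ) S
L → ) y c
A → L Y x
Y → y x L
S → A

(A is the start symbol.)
PREDICT(A → L Y x) = (FIRST(RHS) \ {ε}) ∪ (FOLLOW(A) if ε ∈ FIRST(RHS), i.e. RHS ⇒* ε)
FIRST(L) = { ')', 'c' }
FIRST(L Y x) = { ')', 'c' }
ε ∉ FIRST(L Y x), so FOLLOW(A) is not added.
PREDICT(A → L Y x) = { ')', 'c' }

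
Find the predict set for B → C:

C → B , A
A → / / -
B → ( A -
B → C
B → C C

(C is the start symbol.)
PREDICT(B → C) = (FIRST(RHS) \ {ε}) ∪ (FOLLOW(B) if ε ∈ FIRST(RHS), i.e. RHS ⇒* ε)
FIRST(C) = { '(' }
FIRST(C) = { '(' }
ε ∉ FIRST(C), so FOLLOW(B) is not added.
PREDICT(B → C) = { '(' }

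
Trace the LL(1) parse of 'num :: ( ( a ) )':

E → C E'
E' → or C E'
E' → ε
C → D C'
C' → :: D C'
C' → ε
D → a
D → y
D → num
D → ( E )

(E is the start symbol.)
Stack is shown with the top on the left.

Stack                      Input               Action
-----------------------------------------------------
E $                        num :: ( ( a ) ) $  output E → C E'
C E' $                     num :: ( ( a ) ) $  output C → D C'
D C' E' $                  num :: ( ( a ) ) $  output D → num
num C' E' $                num :: ( ( a ) ) $  match 'num'
C' E' $                    :: ( ( a ) ) $      output C' → :: D C'
:: D C' E' $               :: ( ( a ) ) $      match '::'
D C' E' $                  ( ( a ) ) $         output D → ( E )
( E ) C' E' $              ( ( a ) ) $         match '('
E ) C' E' $                ( a ) ) $           output E → C E'
C E' ) C' E' $             ( a ) ) $           output C → D C'
D C' E' ) C' E' $          ( a ) ) $           output D → ( E )
( E ) C' E' ) C' E' $      ( a ) ) $           match '('
E ) C' E' ) C' E' $        a ) ) $             output E → C E'
C E' ) C' E' ) C' E' $     a ) ) $             output C → D C'
D C' E' ) C' E' ) C' E' $  a ) ) $             output D → a
a C' E' ) C' E' ) C' E' $  a ) ) $             match 'a'
C' E' ) C' E' ) C' E' $    ) ) $               output C' → ε
E' ) C' E' ) C' E' $       ) ) $               output E' → ε
) C' E' ) C' E' $          ) ) $               match ')'
C' E' ) C' E' $            ) $                 output C' → ε
E' ) C' E' $               ) $                 output E' → ε
) C' E' $                  ) $                 match ')'
C' E' $                    $                   output C' → ε
E' $                       $                   output E' → ε
$                          $                   accept

The string is accepted.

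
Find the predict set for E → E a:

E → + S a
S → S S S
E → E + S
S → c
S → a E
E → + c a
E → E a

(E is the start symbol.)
PREDICT(E → E a) = (FIRST(RHS) \ {ε}) ∪ (FOLLOW(E) if ε ∈ FIRST(RHS), i.e. RHS ⇒* ε)
FIRST(E) = { '+' }
FIRST(E a) = { '+' }
ε ∉ FIRST(E a), so FOLLOW(E) is not added.
PREDICT(E → E a) = { '+' }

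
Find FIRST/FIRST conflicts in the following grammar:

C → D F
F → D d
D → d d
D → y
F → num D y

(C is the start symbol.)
A FIRST/FIRST conflict occurs when two productions N → α and N → β for the same non-terminal have FIRST(α) ∩ FIRST(β) ≠ ∅ (with ε ∈ FIRST of a nullable right-hand side, so two nullable alternatives also conflict).

FIRST sets of the non-terminals at (or reachable through a nullable prefix from) the front of some alternative:
  FIRST(D) = { 'd', 'y' }

Productions for F:
  F → D d: FIRST = { 'd', 'y' }
  F → num D y: FIRST = { 'num' }
Productions for D:
  D → d d: FIRST = { 'd' }
  D → y: FIRST = { 'y' }
C has only one production, so no FIRST/FIRST conflict is possible there.

All alternatives of each non-terminal have pairwise disjoint FIRST sets.

Answer: No FIRST/FIRST conflicts.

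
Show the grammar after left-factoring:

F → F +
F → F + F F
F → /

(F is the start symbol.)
Left-factoring transforms A → αβ₁ | αβ₂ into A → αA' and A' → β₁ | β₂
(α is the longest common prefix among the alternatives). Repeat until
no nonterminal has two alternatives with a common prefix.

Round 1: F has alternatives sharing prefix 'F +'. Introduce F': F → F + F'
  Add: F' → ε
  Add: F' → F F

No remaining common prefixes — done.

Resulting grammar:
F → F + F'
F' → ε
F' → F F
F → /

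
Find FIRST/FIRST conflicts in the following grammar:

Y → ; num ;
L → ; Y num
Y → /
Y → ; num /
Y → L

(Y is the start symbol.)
Yes. Y → ';' num ';' / Y → ';' num '/' on { ';' }; Y → ';' num ';' / Y → L on { ';' }; Y → ';' num '/' / Y → L on { ';' }

FIRST sets of the non-terminals at (or reachable through a nullable prefix from) the front of some alternative:
  FIRST(L) = { ';' }

Productions for Y:
  Y → ; num ;: FIRST = { ';' }
  Y → /: FIRST = { '/' }
  Y → ; num /: FIRST = { ';' }
  Y → L: FIRST = { ';' }
L has only one production, so no FIRST/FIRST conflict is possible there.

Conflict for Y: Y → ; num ; and Y → ; num /
  Overlap: { ';' }
Conflict for Y: Y → ; num ; and Y → L
  Overlap: { ';' }
Conflict for Y: Y → ; num / and Y → L
  Overlap: { ';' }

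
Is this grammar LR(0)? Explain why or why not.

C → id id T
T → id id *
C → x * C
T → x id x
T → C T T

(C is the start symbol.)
Augment with C' → C and build the canonical LR(0) collection (I0 = CLOSURE({[C' → . C]}), then GOTO on every symbol after a dot until no new states appear). It has 17 states:
  I0: { [C → . id id T], [C → . x * C], [C' → . C] }  — shift
  I1: { [C' → C .] }  — accept
  I2: { [C → id . id T] }  — shift
  I3: { [C → x . * C] }  — shift
  I4: { [C → . id id T], [C → . x * C], [C → x * . C] }  — shift
  I5: { [C → x * C .] }  — reduce
  I6: { [C → . id id T], [C → . x * C], [C → id id . T], [T → . C T T], [T → . id id *], [T → . x id x] }  — shift
  I7: { [C → . id id T], [C → . x * C], [T → . C T T], [T → . id id *], [T → . x id x], [T → C . T T] }  — shift
  I8: { [C → id id T .] }  — reduce
  I9: { [C → id . id T], [T → id . id *] }  — shift
  I10: { [C → x . * C], [T → x . id x] }  — shift
  I11: { [T → x id . x] }  — shift
  I12: { [T → x id x .] }  — reduce
  I13: { [C → . id id T], [C → . x * C], [C → id id . T], [T → . C T T], [T → . id id *], [T → . x id x], [T → id id . *] }  — shift
  I14: { [T → id id * .] }  — reduce
  I15: { [C → . id id T], [C → . x * C], [T → . C T T], [T → . id id *], [T → . x id x], [T → C T . T] }  — shift
  I16: { [T → C T T .] }  — reduce

Every state is either a pure shift/goto state or contains exactly one complete item and nothing to shift — no conflicts. The grammar is LR(0).

Answer: Yes, the grammar is LR(0)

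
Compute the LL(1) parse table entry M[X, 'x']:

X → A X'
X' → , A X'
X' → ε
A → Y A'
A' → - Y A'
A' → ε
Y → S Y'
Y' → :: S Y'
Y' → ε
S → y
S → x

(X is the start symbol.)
To find M[X, 'x'], we find productions for X where 'x' is in the predict set (PREDICT(N → α) = (FIRST(α) \ {ε}) ∪ (FOLLOW(N) if α ⇒* ε)).

Relevant sets:
  FIRST(A) = { 'x', 'y' }

X → A X': PREDICT = { 'x', 'y' }
  'x' is in predict set, so this production goes in M[X, 'x']

M[X, 'x'] = X → A X'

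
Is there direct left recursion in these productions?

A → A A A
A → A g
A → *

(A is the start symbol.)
Yes, A is left-recursive

Direct left recursion occurs when N → N α for some non-terminal N (the right-hand side begins with the left-hand side itself).

A → A A A: LEFT RECURSIVE (starts with A)
A → A g: LEFT RECURSIVE (starts with A)
A → *: starts with '*'

The grammar has direct left recursion on: A.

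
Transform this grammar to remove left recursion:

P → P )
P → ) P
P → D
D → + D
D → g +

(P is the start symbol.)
P → ) P P'
P → D P'
P' → ) P'
P' → ε
D → + D
D → g +

P is directly left-recursive. The standard transformation for
  A → A α₁ | ... | A α_m | β₁ | ... | β_n
is
  A  → β₁ A' | ... | β_n A'
  A' → α₁ A' | ... | α_m A' | ε

P → ) P becomes P → ) P P'
P → D becomes P → D P'
P → P ) becomes P' → ) P'
Add P' → ε

Productions for other non-terminals are unchanged:
  D → + D
  D → g +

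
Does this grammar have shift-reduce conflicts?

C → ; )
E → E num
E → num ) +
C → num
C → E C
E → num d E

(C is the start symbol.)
A shift-reduce conflict occurs when an LR(0) state has both:
  - a complete (reduce) item [A → α .] (dot at the end), and
  - a shift item [B → β . c γ] (dot before a terminal).

Augment with C' → C and build the canonical LR(0) collection (I0 = CLOSURE({[C' → . C]}), then GOTO on every symbol after a dot until no new states appear). It has 14 states:
  I0: { [C → . ; )], [C → . E C], [C → . num], [C' → . C], [E → . E num], [E → . num ) +], [E → . num d E] }  — shift
  I1: { [C → ; . )] }  — shift
  I2: { [C' → C .] }  — accept
  I3: { [C → . ; )], [C → . E C], [C → . num], [C → E . C], [E → . E num], [E → . num ) +], [E → . num d E], [E → E . num] }  — shift
  I4: { [C → num .], [E → num . ) +], [E → num . d E] }  — shift, reduce
  I5: { [E → num ) . +] }  — shift
  I6: { [E → . E num], [E → . num ) +], [E → . num d E], [E → num d . E] }  — shift
  I7: { [E → E . num], [E → num d E .] }  — shift, reduce
  I8: { [E → num . ) +], [E → num . d E] }  — shift
  I9: { [E → E num .] }  — reduce
  I10: { [E → num ) + .] }  — reduce
  I11: { [C → E C .] }  — reduce
  I12: { [C → num .], [E → E num .], [E → num . ) +], [E → num . d E] }  — shift, 2 reduces
  I13: { [C → ; ) .] }  — reduce

I4 contains reduce item [C → num .] and shift items [E → num . ) +], [E → num . d E] — shift-reduce conflict.
I7 contains reduce item [E → num d E .] and shift item [E → E . num] — shift-reduce conflict.
I12 contains reduce items [C → num .], [E → E num .] and shift items [E → num . ) +], [E → num . d E] — shift-reduce conflict.

Answer: Yes — I4: [C → num .] vs [E → num . ) +]; I7: [E → num d E .] vs [E → E . num]; I12: [C → num .] vs [E → num . ) +]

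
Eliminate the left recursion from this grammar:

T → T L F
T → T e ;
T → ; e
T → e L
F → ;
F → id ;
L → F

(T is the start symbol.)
T is directly left-recursive. The standard transformation for
  A → A α₁ | ... | A α_m | β₁ | ... | β_n
is
  A  → β₁ A' | ... | β_n A'
  A' → α₁ A' | ... | α_m A' | ε

T → ; e becomes T → ; e T'
T → e L becomes T → e L T'
T → T L F becomes T' → L F T'
T → T e ; becomes T' → e ; T'
Add T' → ε

Productions for other non-terminals are unchanged:
  F → ;
  F → id ;
  L → F

Resulting grammar:
T → ; e T'
T → e L T'
T' → L F T'
T' → e ; T'
T' → ε
F → ;
F → id ;
L → F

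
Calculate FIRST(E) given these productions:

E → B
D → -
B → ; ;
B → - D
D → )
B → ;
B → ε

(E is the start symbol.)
{ '-', ';', ε }

To compute FIRST(E), examine every production with E on the left-hand side, reading each right-hand side left to right until a non-nullable symbol is reached.

FIRST sets of the other non-terminals involved (by the same procedure, iterated to a fixed point):
  FIRST(B) = { '-', ';', ε }

From E → B:
  - B is a non-terminal: add FIRST(B) \ {ε} = { '-', ';' }
    B is nullable and nothing follows, so the whole right-hand side can vanish: ε ∈ FIRST(E)

Collecting: FIRST(E) = { '-', ';', ε }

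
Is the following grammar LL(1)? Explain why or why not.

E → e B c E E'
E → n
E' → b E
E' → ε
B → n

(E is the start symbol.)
No. Predict set conflict for E': { 'b' }

A grammar is LL(1) if for each non-terminal N with multiple productions, the predict sets of those productions are pairwise disjoint, where PREDICT(N → α) = (FIRST(α) \ {ε}) ∪ (FOLLOW(N) if α ⇒* ε).

Relevant sets:
  FOLLOW(E') = { $, 'b' }

For E:
  PREDICT(E → e B c E E') = { 'e' }
  PREDICT(E → n) = { 'n' }
For E':
  PREDICT(E' → b E) = { 'b' }
  PREDICT(E' → ε) = { $, 'b' }
B has a single production, so nothing to check there.

Conflict found: Predict set conflict for E': { 'b' }
The grammar is NOT LL(1).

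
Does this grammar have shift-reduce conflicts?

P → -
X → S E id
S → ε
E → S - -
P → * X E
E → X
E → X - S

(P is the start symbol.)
A shift-reduce conflict occurs when an LR(0) state has both:
  - a complete (reduce) item [A → α .] (dot at the end), and
  - a shift item [B → β . c γ] (dot before a terminal).

Augment with P' → P and build the canonical LR(0) collection (I0 = CLOSURE({[P' → . P]}), then GOTO on every symbol after a dot until no new states appear). It has 15 states:
  I0: { [P → . * X E], [P → . -], [P' → . P] }  — shift
  I1: { [P → * . X E], [S → .], [X → . S E id] }  — reduce
  I2: { [P → - .] }  — reduce
  I3: { [P' → P .] }  — accept
  I4: { [E → . S - -], [E → . X - S], [E → . X], [S → .], [X → . S E id], [X → S . E id] }  — reduce
  I5: { [E → . S - -], [E → . X - S], [E → . X], [P → * X . E], [S → .], [X → . S E id] }  — reduce
  I6: { [P → * X E .] }  — reduce
  I7: { [E → . S - -], [E → . X - S], [E → . X], [E → S . - -], [S → .], [X → . S E id], [X → S . E id] }  — shift, reduce
  I8: { [E → X . - S], [E → X .] }  — shift, reduce
  I9: { [E → X - . S], [S → .] }  — reduce
  I10: { [E → X - S .] }  — reduce
  I11: { [E → S - . -] }  — shift
  I12: { [X → S E . id] }  — shift
  I13: { [X → S E id .] }  — reduce
  I14: { [E → S - - .] }  — reduce

I7 contains reduce item [S → .] and shift item [E → S . - -] — shift-reduce conflict.
I8 contains reduce item [E → X .] and shift item [E → X . - S] — shift-reduce conflict.

Answer: Yes — I7: [S → .] vs [E → S . - -]; I8: [E → X .] vs [E → X . - S]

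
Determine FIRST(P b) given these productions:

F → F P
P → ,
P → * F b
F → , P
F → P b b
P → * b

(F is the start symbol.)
{ '*', ',' }

FIRST sets of the non-terminals involved (from the grammar, by fixed-point iteration):
  FIRST(P) = { '*', ',' }

To compute FIRST(P b), process the symbols left to right:
Symbol P is a non-terminal. Add FIRST(P) \ {ε} = { '*', ',' }
P is not nullable (ε ∉ FIRST(P)), so stop here.
FIRST(P b) = { '*', ',' }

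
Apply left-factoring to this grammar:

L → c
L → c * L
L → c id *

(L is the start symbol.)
Left-factoring transforms A → αβ₁ | αβ₂ into A → αA' and A' → β₁ | β₂
(α is the longest common prefix among the alternatives). Repeat until
no nonterminal has two alternatives with a common prefix.

Round 1: L has alternatives sharing prefix 'c'. Introduce L': L → c L'
  Add: L' → ε
  Add: L' → * L
  Add: L' → id *

No remaining common prefixes — done.

Resulting grammar:
L → c L'
L' → ε
L' → * L
L' → id *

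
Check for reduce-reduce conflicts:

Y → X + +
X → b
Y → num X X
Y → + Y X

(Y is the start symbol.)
No reduce-reduce conflicts

A reduce-reduce conflict occurs when an LR(0) state has two complete items [A → α .] and [B → β .] — both call for a reduction, and with no lookahead the parser cannot choose between them.

Augment with Y' → Y and build the canonical LR(0) collection (I0 = CLOSURE({[Y' → . Y]}), then GOTO on every symbol after a dot until no new states appear). It has 12 states:
  I0: { [X → . b], [Y → . + Y X], [Y → . X + +], [Y → . num X X], [Y' → . Y] }  — shift
  I1: { [X → . b], [Y → + . Y X], [Y → . + Y X], [Y → . X + +], [Y → . num X X] }  — shift
  I2: { [Y → X . + +] }  — shift
  I3: { [Y' → Y .] }  — accept
  I4: { [X → b .] }  — reduce
  I5: { [X → . b], [Y → num . X X] }  — shift
  I6: { [X → . b], [Y → num X . X] }  — shift
  I7: { [Y → num X X .] }  — reduce
  I8: { [Y → X + . +] }  — shift
  I9: { [Y → X + + .] }  — reduce
  I10: { [X → . b], [Y → + Y . X] }  — shift
  I11: { [Y → + Y X .] }  — reduce

No state contains more than one complete item.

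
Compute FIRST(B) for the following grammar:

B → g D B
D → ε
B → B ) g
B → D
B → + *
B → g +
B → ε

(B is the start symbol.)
{ ')', '+', 'g', ε }

To compute FIRST(B), examine every production with B on the left-hand side, reading each right-hand side left to right until a non-nullable symbol is reached.

FIRST sets of the other non-terminals involved (by the same procedure, iterated to a fixed point):
  FIRST(D) = { ε }

From B → g D B:
  - g is a terminal: add 'g' and stop
From B → B ) g:
  - B is the symbol being defined: contributes nothing new
    B is nullable, so continue to the next symbol
  - ')' is a terminal: add ')' and stop
From B → D:
  - D is a non-terminal: add FIRST(D) \ {ε} = { }
    D is nullable and nothing follows, so the whole right-hand side can vanish: ε ∈ FIRST(B)
From B → + *:
  - '+' is a terminal: add '+' and stop
From B → g +:
  - g is a terminal: add 'g' and stop
From B → ε:
  - ε-production, so ε ∈ FIRST(B)

Collecting: FIRST(B) = { ')', '+', 'g', ε }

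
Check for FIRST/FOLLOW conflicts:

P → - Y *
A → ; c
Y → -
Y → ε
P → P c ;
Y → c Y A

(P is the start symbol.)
No FIRST/FOLLOW conflicts.

Nullable non-terminals: Y.

Y: nullable alternative(s) Y → ε; FOLLOW(Y) = { '*', ';' }
  Y → -: FIRST \ {ε} = { '-' } — disjoint from FOLLOW(Y)
  Y → ε: FIRST \ {ε} = { } — this is the only nullable alternative, skip
  Y → c Y A: FIRST \ {ε} = { 'c' } — disjoint from FOLLOW(Y)

A, P have no nullable alternative, so no FIRST/FOLLOW check is needed there.

No FIRST/FOLLOW conflicts found.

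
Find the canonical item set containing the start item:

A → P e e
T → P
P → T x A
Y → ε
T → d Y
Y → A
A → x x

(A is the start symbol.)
First, augment the grammar with A' → A
I₀ = CLOSURE({ [A' → . A] }):
  [A' → . A] has the dot before A: add [A → . P e e], [A → . x x]
  [A → . P e e] has the dot before P: add [P → . T x A]
  [P → . T x A] has the dot before T: add [T → . P], [T → . d Y]
No further items can be added.

I₀ = { [A → . P e e], [A → . x x], [A' → . A], [P → . T x A], [T → . P], [T → . d Y] }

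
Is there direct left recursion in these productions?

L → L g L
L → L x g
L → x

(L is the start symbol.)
Yes, L is left-recursive

Direct left recursion occurs when N → N α for some non-terminal N (the right-hand side begins with the left-hand side itself).

L → L g L: LEFT RECURSIVE (starts with L)
L → L x g: LEFT RECURSIVE (starts with L)
L → x: starts with x

The grammar has direct left recursion on: L.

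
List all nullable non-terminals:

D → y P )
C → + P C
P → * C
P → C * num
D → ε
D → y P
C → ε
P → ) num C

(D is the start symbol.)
{ 'C', 'D' }

A non-terminal is nullable if it can derive ε (the empty string): either it has an ε-production, or it has a production whose right-hand side consists entirely of nullable non-terminals.

ε-productions: D → ε, C → ε
So D, C are immediately nullable.
No further non-terminal can be added: every production for the remaining non-terminals contains a terminal or a non-nullable non-terminal.
Nullable = { 'C', 'D' }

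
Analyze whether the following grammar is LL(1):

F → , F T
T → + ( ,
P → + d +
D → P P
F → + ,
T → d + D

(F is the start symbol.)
Yes, the grammar is LL(1).

For F:
  PREDICT(F → ',' F T) = { ',' }
  PREDICT(F → '+' ',') = { '+' }
For T:
  PREDICT(T → '+' '(' ',') = { '+' }
  PREDICT(T → d '+' D) = { 'd' }
P, D have a single production, so nothing to check there.

All predict sets are disjoint. The grammar IS LL(1).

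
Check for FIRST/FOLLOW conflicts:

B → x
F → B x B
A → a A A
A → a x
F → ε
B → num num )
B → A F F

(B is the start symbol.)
Yes. F → B x B with FOLLOW(F) on { 'a', 'num', 'x' }

Nullable non-terminals: F.
FIRST sets used below: FIRST(B) = { 'a', 'num', 'x' }

F: nullable alternative(s) F → ε; FOLLOW(F) = { $, 'a', 'num', 'x' }
  F → B x B: FIRST \ {ε} = { 'a', 'num', 'x' } — overlaps FOLLOW(F) on { 'a', 'num', 'x' }: CONFLICT
  F → ε: FIRST \ {ε} = { } — this is the only nullable alternative, skip

A, B have no nullable alternative, so no FIRST/FOLLOW check is needed there.

So the grammar has 1 FIRST/FOLLOW conflict (marked CONFLICT above).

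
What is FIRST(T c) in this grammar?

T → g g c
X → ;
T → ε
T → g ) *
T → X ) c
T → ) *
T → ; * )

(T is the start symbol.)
{ ')', ';', 'c', 'g' }

FIRST sets of the non-terminals involved (from the grammar, by fixed-point iteration):
  FIRST(T) = { ')', ';', 'g', ε }

To compute FIRST(T c), process the symbols left to right:
Symbol T is a non-terminal. Add FIRST(T) \ {ε} = { ')', ';', 'g' }
T is nullable (ε ∈ FIRST(T)), continue to the next symbol.
Symbol c is a terminal. Add 'c' and stop.
FIRST(T c) = { ')', ';', 'c', 'g' }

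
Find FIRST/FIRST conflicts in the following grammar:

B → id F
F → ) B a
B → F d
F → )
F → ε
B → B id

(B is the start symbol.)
FIRST sets of the non-terminals at (or reachable through a nullable prefix from) the front of some alternative:
  FIRST(F) = { ')', ε }
  FIRST(B) = { ')', 'd', 'id' }

Productions for B:
  B → id F: FIRST = { 'id' }
  B → F d: FIRST = { ')', 'd' }
  B → B id: FIRST = { ')', 'd', 'id' }
Productions for F:
  F → ) B a: FIRST = { ')' }
  F → ): FIRST = { ')' }
  F → ε: FIRST = { ε }

Conflict for B: B → id F and B → B id
  Overlap: { 'id' }
Conflict for B: B → F d and B → B id
  Overlap: { ')', 'd' }
Conflict for F: F → ) B a and F → )
  Overlap: { ')' }

Answer: Yes. B → id F / B → B id on { 'id' }; B → F d / B → B id on { ')', 'd' }; F → ')' B a / F → ')' on { ')' }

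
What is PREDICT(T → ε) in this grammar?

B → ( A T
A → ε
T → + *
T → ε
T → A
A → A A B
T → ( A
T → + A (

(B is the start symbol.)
PREDICT(T → ε) = (FIRST(RHS) \ {ε}) ∪ (FOLLOW(T) if ε ∈ FIRST(RHS), i.e. RHS ⇒* ε)
The right-hand side is ε (FIRST(ε) = { ε }), so the predict set is FOLLOW(T) = { $, '(', '+' }
PREDICT(T → ε) = { $, '(', '+' }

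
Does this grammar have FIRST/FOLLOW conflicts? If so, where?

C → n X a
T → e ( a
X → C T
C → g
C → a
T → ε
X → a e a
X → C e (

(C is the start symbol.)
No FIRST/FOLLOW conflicts.

Nullable non-terminals: T.

T: nullable alternative(s) T → ε; FOLLOW(T) = { 'a' }
  T → e ( a: FIRST \ {ε} = { 'e' } — disjoint from FOLLOW(T)
  T → ε: FIRST \ {ε} = { } — this is the only nullable alternative, skip

C, X have no nullable alternative, so no FIRST/FOLLOW check is needed there.

No FIRST/FOLLOW conflicts found.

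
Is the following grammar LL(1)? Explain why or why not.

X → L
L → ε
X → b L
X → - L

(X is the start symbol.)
A grammar is LL(1) if for each non-terminal N with multiple productions, the predict sets of those productions are pairwise disjoint, where PREDICT(N → α) = (FIRST(α) \ {ε}) ∪ (FOLLOW(N) if α ⇒* ε).

Relevant sets:
  FIRST(L) = { ε }
  FOLLOW(X) = { $ }

For X:
  PREDICT(X → L) = { $ }
  PREDICT(X → b L) = { 'b' }
  PREDICT(X → '-' L) = { '-' }
L has a single production, so nothing to check there.

All predict sets are disjoint. The grammar IS LL(1).

Answer: Yes, the grammar is LL(1).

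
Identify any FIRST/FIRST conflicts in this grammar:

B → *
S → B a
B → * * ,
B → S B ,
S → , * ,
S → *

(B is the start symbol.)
Yes. B → '*' / B → '*' '*' ',' on { '*' }; B → '*' / B → S B ',' on { '*' }; B → '*' '*' ',' / B → S B ',' on { '*' }; S → B a / S → ',' '*' ',' on { ',' }; S → B a / S → '*' on { '*' }

A FIRST/FIRST conflict occurs when two productions N → α and N → β for the same non-terminal have FIRST(α) ∩ FIRST(β) ≠ ∅ (with ε ∈ FIRST of a nullable right-hand side, so two nullable alternatives also conflict).

FIRST sets of the non-terminals at (or reachable through a nullable prefix from) the front of some alternative:
  FIRST(S) = { '*', ',' }
  FIRST(B) = { '*', ',' }

Productions for B:
  B → *: FIRST = { '*' }
  B → * * ,: FIRST = { '*' }
  B → S B ,: FIRST = { '*', ',' }
Productions for S:
  S → B a: FIRST = { '*', ',' }
  S → , * ,: FIRST = { ',' }
  S → *: FIRST = { '*' }

Conflict for B: B → * and B → * * ,
  Overlap: { '*' }
Conflict for B: B → * and B → S B ,
  Overlap: { '*' }
Conflict for B: B → * * , and B → S B ,
  Overlap: { '*' }
Conflict for S: S → B a and S → , * ,
  Overlap: { ',' }
Conflict for S: S → B a and S → *
  Overlap: { '*' }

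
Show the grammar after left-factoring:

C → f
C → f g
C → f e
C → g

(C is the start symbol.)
Left-factoring transforms A → αβ₁ | αβ₂ into A → αA' and A' → β₁ | β₂
(α is the longest common prefix among the alternatives). Repeat until
no nonterminal has two alternatives with a common prefix.

Round 1: C has alternatives sharing prefix 'f'. Introduce C': C → f C'
  Add: C' → ε
  Add: C' → g
  Add: C' → e

No remaining common prefixes — done.

Resulting grammar:
C → f C'
C' → ε
C' → g
C' → e
C → g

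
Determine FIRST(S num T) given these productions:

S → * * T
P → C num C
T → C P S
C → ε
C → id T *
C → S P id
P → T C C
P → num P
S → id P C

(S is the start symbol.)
{ '*', 'id' }

FIRST sets of the non-terminals involved (from the grammar, by fixed-point iteration):
  FIRST(S) = { '*', 'id' }

To compute FIRST(S num T), process the symbols left to right:
Symbol S is a non-terminal. Add FIRST(S) \ {ε} = { '*', 'id' }
S is not nullable (ε ∉ FIRST(S)), so stop here.
FIRST(S num T) = { '*', 'id' }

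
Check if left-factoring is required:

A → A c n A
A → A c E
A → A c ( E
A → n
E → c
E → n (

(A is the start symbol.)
Yes, A has productions with common prefix 'A c'

Left-factoring is needed when two productions for the same non-terminal
share a common prefix on the right-hand side.

Productions for A:
  A → A c n A
  A → A c E
  A → A c ( E
  A → n
Productions for E:
  E → c
  E → n (

Found common prefix 'A c' in productions for A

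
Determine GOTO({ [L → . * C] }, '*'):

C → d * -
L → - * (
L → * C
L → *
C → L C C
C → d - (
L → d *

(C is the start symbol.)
GOTO(I, '*') = CLOSURE({ [A → αX.β] : [A → α.Xβ] ∈ I, X = '*' })

Items with dot before '*', with the dot advanced:
  [L → . * C] → [L → * . C]
Closure of the advanced items:
  [L → * . C] has the dot before C: add [C → . d * -], [C → . L C C], [C → . d - (]
  [C → . L C C] has the dot before L: add [L → . - * (], [L → . * C], [L → . *], [L → . d *]

GOTO = { [C → . L C C], [C → . d * -], [C → . d - (], [L → * . C], [L → . * C], [L → . *], [L → . - * (], [L → . d *] }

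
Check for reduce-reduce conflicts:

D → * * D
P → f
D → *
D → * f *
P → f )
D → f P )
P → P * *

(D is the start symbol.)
A reduce-reduce conflict occurs when an LR(0) state has two complete items [A → α .] and [B → β .] — both call for a reduction, and with no lookahead the parser cannot choose between them.

Augment with D' → D and build the canonical LR(0) collection (I0 = CLOSURE({[D' → . D]}), then GOTO on every symbol after a dot until no new states appear). It has 14 states:
  I0: { [D → . * * D], [D → . * f *], [D → . *], [D → . f P )], [D' → . D] }  — shift
  I1: { [D → * . * D], [D → * . f *], [D → * .] }  — shift, reduce
  I2: { [D' → D .] }  — accept
  I3: { [D → f . P )], [P → . P * *], [P → . f )], [P → . f] }  — shift
  I4: { [D → f P . )], [P → P . * *] }  — shift
  I5: { [P → f . )], [P → f .] }  — shift, reduce
  I6: { [P → f ) .] }  — reduce
  I7: { [D → f P ) .] }  — reduce
  I8: { [P → P * . *] }  — shift
  I9: { [P → P * * .] }  — reduce
  I10: { [D → * * . D], [D → . * * D], [D → . * f *], [D → . *], [D → . f P )] }  — shift
  I11: { [D → * f . *] }  — shift
  I12: { [D → * f * .] }  — reduce
  I13: { [D → * * D .] }  — reduce

No state contains more than one complete item.

Answer: No reduce-reduce conflicts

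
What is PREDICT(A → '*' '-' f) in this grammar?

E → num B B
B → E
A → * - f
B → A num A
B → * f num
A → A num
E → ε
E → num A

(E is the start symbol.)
PREDICT(A → '*' '-' f) = (FIRST(RHS) \ {ε}) ∪ (FOLLOW(A) if ε ∈ FIRST(RHS), i.e. RHS ⇒* ε)
FIRST('*' '-' f) = { '*' }
ε ∉ FIRST('*' '-' f), so FOLLOW(A) is not added.
PREDICT(A → '*' '-' f) = { '*' }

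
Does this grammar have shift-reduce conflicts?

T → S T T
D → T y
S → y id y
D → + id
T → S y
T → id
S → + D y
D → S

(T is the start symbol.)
Yes — I9: [T → S y .] vs [S → y . id y]; I13: [D → S .] vs [S → . + D y]

A shift-reduce conflict occurs when an LR(0) state has both:
  - a complete (reduce) item [A → α .] (dot at the end), and
  - a shift item [B → β . c γ] (dot before a terminal).

Augment with T' → T and build the canonical LR(0) collection (I0 = CLOSURE({[T' → . T]}), then GOTO on every symbol after a dot until no new states appear). It has 18 states:
  I0: { [S → . + D y], [S → . y id y], [T → . S T T], [T → . S y], [T → . id], [T' → . T] }  — shift
  I1: { [D → . + id], [D → . S], [D → . T y], [S → + . D y], [S → . + D y], [S → . y id y], [T → . S T T], [T → . S y], [T → . id] }  — shift
  I2: { [S → . + D y], [S → . y id y], [T → . S T T], [T → . S y], [T → . id], [T → S . T T], [T → S . y] }  — shift
  I3: { [T' → T .] }  — accept
  I4: { [T → id .] }  — reduce
  I5: { [S → y . id y] }  — shift
  I6: { [S → y id . y] }  — shift
  I7: { [S → y id y .] }  — reduce
  I8: { [S → . + D y], [S → . y id y], [T → . S T T], [T → . S y], [T → . id], [T → S T . T] }  — shift
  I9: { [S → y . id y], [T → S y .] }  — shift, reduce
  I10: { [T → S T T .] }  — reduce
  I11: { [D → + . id], [D → . + id], [D → . S], [D → . T y], [S → + . D y], [S → . + D y], [S → . y id y], [T → . S T T], [T → . S y], [T → . id] }  — shift
  I12: { [S → + D . y] }  — shift
  I13: { [D → S .], [S → . + D y], [S → . y id y], [T → . S T T], [T → . S y], [T → . id], [T → S . T T], [T → S . y] }  — shift, reduce
  I14: { [D → T . y] }  — shift
  I15: { [D → T y .] }  — reduce
  I16: { [S → + D y .] }  — reduce
  I17: { [D → + id .], [T → id .] }  — 2 reduces

I9 contains reduce item [T → S y .] and shift item [S → y . id y] — shift-reduce conflict.
I13 contains reduce item [D → S .] and shift items [S → . + D y], [S → . y id y], [T → S . y], [T → . id] — shift-reduce conflict.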